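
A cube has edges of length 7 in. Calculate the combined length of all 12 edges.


Shape: cube
Side s = 7 in
A cube has 12 edges, all equal.
Formula: total edge length = 12 * s
Total = 12 * 7
Total = 84
84 in


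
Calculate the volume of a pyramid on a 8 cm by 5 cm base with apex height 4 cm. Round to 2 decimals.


Shape: rectangular pyramid
Base: 8 cm x 5 cm, Height h = 4 cm
Formula: V = (1/3) * base_area * h
base_area = 8 * 5 = 40
base_area * h = 40 * 4 = 160
V = 160 / 3
V = 53.33
53.33 cm^3


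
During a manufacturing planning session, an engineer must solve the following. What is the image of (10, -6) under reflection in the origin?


Transformation: reflection
Original point: (10, -6)
Rule for reflection through the origin: (x, y) -> (-x, -y)
Apply: (10, -6) -> (-10, 6)
(-10, 6)


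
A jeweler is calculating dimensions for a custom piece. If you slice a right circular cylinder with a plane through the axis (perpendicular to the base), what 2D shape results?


Solid: right circular cylinder
Cutting plane: through the axis (perpendicular to the base)
Visualize the intersection of the plane with the solid's surface.
The boundary of the cut region is a rectangle.
rectangle


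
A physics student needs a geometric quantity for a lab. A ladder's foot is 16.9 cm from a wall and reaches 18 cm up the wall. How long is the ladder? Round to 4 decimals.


Shape: right triangle
Legs a = 16.9 cm, b = 18 cm
Formula: c = sqrt(a^2 + b^2)
a^2 = 285.61, b^2 = 324
a^2 + b^2 = 609.61
c = sqrt(609.61)
c = 24.6903
24.6903 cm


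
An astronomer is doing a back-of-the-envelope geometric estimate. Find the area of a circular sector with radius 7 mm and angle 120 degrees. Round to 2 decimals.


Shape: circular sector
Radius r = 7 mm, Angle = 120 degrees
Formula: A = (angle/360) * pi * r^2
r^2 = 49
Fraction of circle = 120/360
A = (120/360) * pi * 49
A = 16.333333 * pi
A = 51.31
51.31 mm^2


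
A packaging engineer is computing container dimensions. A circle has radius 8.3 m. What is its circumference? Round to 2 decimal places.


Shape: circle
Radius r = 8.3 m
Formula: C = 2 * pi * r
C = 2 * pi * 8.3
C = 16.6 * pi
C = 52.15
52.15 m


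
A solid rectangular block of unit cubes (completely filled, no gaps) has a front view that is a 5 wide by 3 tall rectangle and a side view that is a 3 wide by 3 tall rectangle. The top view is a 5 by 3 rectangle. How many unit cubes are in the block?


Orthographic views of a solid rectangular block:
Front view 5 x 3 -> length = 5, height = 3
Side view 3 x 3 -> width = 3, height = 3 (consistent)
Top view 5 x 3 -> confirms length = 5, width = 3
The block is 5 x 3 x 3.
Total unit cubes = 5 * 3 * 3 = 45
45 unit cubes


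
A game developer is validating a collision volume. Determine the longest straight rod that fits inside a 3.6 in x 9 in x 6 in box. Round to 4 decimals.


Shape: rectangular box (space diagonal)
l = 3.6 in, w = 9 in, h = 6 in
Visualize: the diagonal of the base, then a right triangle with that diagonal and the height.
Formula: d = sqrt(l^2 + w^2 + h^2)
l^2 + w^2 + h^2 = 12.96 + 81 + 36 = 129.96
d = sqrt(129.96)
d = 11.4
11.4 in


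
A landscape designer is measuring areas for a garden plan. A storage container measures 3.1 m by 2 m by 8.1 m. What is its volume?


Shape: rectangular prism
l = 3.1 m, w = 2 m, h = 8.1 m
Formula: V = l * w * h
V = 3.1 * 2 * 8.1
V = 6.2 * 8.1
V = 50.22
50.22 m^3


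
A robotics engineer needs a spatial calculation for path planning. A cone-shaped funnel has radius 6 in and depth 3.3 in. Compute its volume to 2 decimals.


Shape: cone
Radius r = 6 in, Height h = 3.3 in
Formula: V = (1/3) * pi * r^2 * h
r^2 = 36
pi * r^2 * h = pi * 36 * 3.3 = 118.8 * pi
V = 118.8 * pi / 3
V = 124.41
124.41 in^3


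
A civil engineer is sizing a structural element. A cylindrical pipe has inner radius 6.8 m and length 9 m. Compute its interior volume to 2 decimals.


Shape: cylinder
Radius r = 6.8 m, Height h = 9 m
Formula: V = pi * r^2 * h
r^2 = 46.24
V = pi * 46.24 * 9
V = 416.16 * pi
V = 1307.41
1307.41 m^3


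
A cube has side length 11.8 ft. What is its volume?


Shape: cube
Side s = 11.8 ft
Formula: V = s^3
V = 11.8 * 11.8 * 11.8
V = 139.24 * 11.8
V = 1643.032
1643.032 ft^3


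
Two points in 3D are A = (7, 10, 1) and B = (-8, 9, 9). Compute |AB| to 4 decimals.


3D distance between two points
P1 = (7, 10, 1), P2 = (-8, 9, 9)
Formula: d = sqrt((x2-x1)^2 + (y2-y1)^2 + (z2-z1)^2)
dx = -8 - 7 = -15
dy = 9 - 10 = -1
dz = 9 - 1 = 8
dx^2 + dy^2 + dz^2 = 225 + 1 + 64 = 290
d = sqrt(290)
d = 17.0294
17.0294 units


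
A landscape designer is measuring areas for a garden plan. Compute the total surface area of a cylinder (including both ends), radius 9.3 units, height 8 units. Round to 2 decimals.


Shape: closed cylinder
Radius r = 9.3 units, Height h = 8 units
Formula: SA = 2*pi*r^2 + 2*pi*r*h = 2*pi*r*(r + h)
r + h = 17.3
2 * r * (r + h) = 2 * 9.3 * 17.3 = 321.78
SA = 321.78 * pi
SA = 1010.9
1010.9 units^2


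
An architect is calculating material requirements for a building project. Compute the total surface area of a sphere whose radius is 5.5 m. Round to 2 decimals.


Shape: sphere
Radius r = 5.5 m
Formula: SA = 4 * pi * r^2
r^2 = 30.25
SA = 4 * pi * 30.25
SA = 121 * pi
SA = 380.13
380.13 m^2


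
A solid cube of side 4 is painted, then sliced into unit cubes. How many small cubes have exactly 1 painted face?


Large cube: 4 x 4 x 4, cut into unit cubes.
n = 4, so n - 2 = 2
Cubes with 1 painted face lie in the interior of each face.
A cube has 6 faces; each contributes (n - 2)^2 = 4 such cubes.
Count = 6 * 4 = 24
24 unit cubes


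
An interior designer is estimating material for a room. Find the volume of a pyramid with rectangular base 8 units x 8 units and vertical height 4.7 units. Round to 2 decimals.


Shape: rectangular pyramid
Base: 8 units x 8 units, Height h = 4.7 units
Formula: V = (1/3) * base_area * h
base_area = 8 * 8 = 64
base_area * h = 64 * 4.7 = 300.8
V = 300.8 / 3
V = 100.27
100.27 units^3


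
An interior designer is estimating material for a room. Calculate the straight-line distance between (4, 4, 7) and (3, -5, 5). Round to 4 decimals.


3D distance between two points
P1 = (4, 4, 7), P2 = (3, -5, 5)
Formula: d = sqrt((x2-x1)^2 + (y2-y1)^2 + (z2-z1)^2)
dx = 3 - 4 = -1
dy = -5 - 4 = -9
dz = 5 - 7 = -2
dx^2 + dy^2 + dz^2 = 1 + 81 + 4 = 86
d = sqrt(86)
d = 9.2736
9.2736 units


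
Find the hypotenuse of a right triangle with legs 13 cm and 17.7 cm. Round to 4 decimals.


Shape: right triangle
Legs a = 13 cm, b = 17.7 cm
Formula: c = sqrt(a^2 + b^2)
a^2 = 169, b^2 = 313.29
a^2 + b^2 = 482.29
c = sqrt(482.29)
c = 21.9611
21.9611 cm


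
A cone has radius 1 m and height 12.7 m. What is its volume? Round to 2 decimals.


Shape: cone
Radius r = 1 m, Height h = 12.7 m
Formula: V = (1/3) * pi * r^2 * h
r^2 = 1
pi * r^2 * h = pi * 1 * 12.7 = 12.7 * pi
V = 12.7 * pi / 3
V = 13.3
13.3 m^3


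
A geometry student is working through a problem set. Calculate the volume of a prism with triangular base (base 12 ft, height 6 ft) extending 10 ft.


Shape: triangular prism
Triangle base = 12 ft, triangle height = 6 ft, prism length L = 10 ft
Formula: V = (1/2 * b * h_tri) * L
Cross-section area = 0.5 * 12 * 6 = 36
V = 36 * 10
V = 360
360 ft^3


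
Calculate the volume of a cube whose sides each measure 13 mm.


Shape: cube
Side s = 13 mm
Formula: V = s^3
V = 13 * 13 * 13
V = 169 * 13
V = 2197
2197 mm^3


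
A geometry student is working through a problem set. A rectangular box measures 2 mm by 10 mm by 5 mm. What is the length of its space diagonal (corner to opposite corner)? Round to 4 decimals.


Shape: rectangular box (space diagonal)
l = 2 mm, w = 10 mm, h = 5 mm
Visualize: the diagonal of the base, then a right triangle with that diagonal and the height.
Formula: d = sqrt(l^2 + w^2 + h^2)
l^2 + w^2 + h^2 = 4 + 100 + 25 = 129
d = sqrt(129)
d = 11.3578
11.3578 mm


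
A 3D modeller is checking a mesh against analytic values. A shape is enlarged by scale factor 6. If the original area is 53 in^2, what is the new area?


Linear scale factor k = 6
Original area = 53 in^2
Rule: under a linear scaling by k, areas scale by k^2.
k^2 = 6^2 = 36
New area = 53 * 36
New area = 1908
1908 in^2


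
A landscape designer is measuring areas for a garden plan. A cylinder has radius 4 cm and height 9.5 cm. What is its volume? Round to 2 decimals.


Shape: cylinder
Radius r = 4 cm, Height h = 9.5 cm
Formula: V = pi * r^2 * h
r^2 = 16
V = pi * 16 * 9.5
V = 152 * pi
V = 477.52
477.52 cm^3


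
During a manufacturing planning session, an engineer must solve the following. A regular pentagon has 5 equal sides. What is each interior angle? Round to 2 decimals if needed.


Shape: regular pentagon (5 sides)
Formula: interior angle = (n - 2) * 180 / n
(n - 2) = 3
(n - 2) * 180 = 540
angle = 540 / 5
angle = 108
108 degrees


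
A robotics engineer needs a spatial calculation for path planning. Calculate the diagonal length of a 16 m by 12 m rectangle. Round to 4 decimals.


Shape: rectangle (diagonal via Pythagoras)
Sides: 16 m and 12 m
Formula: d = sqrt(l^2 + w^2)
l^2 = 256, w^2 = 144
l^2 + w^2 = 400
d = sqrt(400)
d = 20.0
20 m


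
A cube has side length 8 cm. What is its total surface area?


Shape: cube
Side s = 8 cm
A cube has 6 square faces.
Formula: SA = 6 * s^2
s^2 = 64
SA = 6 * 64
SA = 384
384 cm^2


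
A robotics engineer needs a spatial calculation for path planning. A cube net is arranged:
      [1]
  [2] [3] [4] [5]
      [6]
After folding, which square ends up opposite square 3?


Net: cross layout. Take square 3 as the base (bottom).
Fold the four squares in the horizontal row up around 3: 2 -> left, 4 -> right, 5 wraps to the top.
Fold 1 and 6 up from 3: 1 -> back, 6 -> front.
Opposite pairs are therefore: (1, 6), (2, 4), (3, 5).
Face 3 is opposite face 5.
face 5


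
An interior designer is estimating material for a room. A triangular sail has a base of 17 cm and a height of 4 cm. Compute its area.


Shape: triangle
Base b = 17 cm, Height h = 4 cm
Formula: A = (1/2) * b * h
A = 0.5 * 17 * 4
A = 0.5 * 68
A = 34
34 cm^2


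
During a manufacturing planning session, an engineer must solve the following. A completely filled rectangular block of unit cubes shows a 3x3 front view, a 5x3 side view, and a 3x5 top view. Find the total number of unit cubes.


Orthographic views of a solid rectangular block:
Front view 3 x 3 -> length = 3, height = 3
Side view 5 x 3 -> width = 5, height = 3 (consistent)
Top view 3 x 5 -> confirms length = 3, width = 5
The block is 3 x 5 x 3.
Total unit cubes = 3 * 5 * 3 = 45
45 unit cubes


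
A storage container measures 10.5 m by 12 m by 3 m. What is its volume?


Shape: rectangular prism
l = 10.5 m, w = 12 m, h = 3 m
Formula: V = l * w * h
V = 10.5 * 12 * 3
V = 126 * 3
V = 378
378 m^3


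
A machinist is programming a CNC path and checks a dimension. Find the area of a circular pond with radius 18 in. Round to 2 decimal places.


Shape: circle
Radius r = 18 in
Formula: A = pi * r^2
r^2 = 18^2 = 324
A = pi * 324
A = 1017.88
1017.88 in^2


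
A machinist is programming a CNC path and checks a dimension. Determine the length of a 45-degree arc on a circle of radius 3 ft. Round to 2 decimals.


Shape: circular arc
Radius r = 3 ft, Angle = 45 degrees
Formula: L = (angle/360) * 2 * pi * r
2 * pi * r = 6 * pi
L = (45/360) * 6 * pi
L = 0.75 * pi
L = 2.36
2.36 ft


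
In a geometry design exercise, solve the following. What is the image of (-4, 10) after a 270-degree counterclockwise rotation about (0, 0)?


Transformation: rotation about the origin
Original point: (-4, 10)
Rule for 270 deg counterclockwise: (x, y) -> (y, -x)
Apply: (-4, 10) -> (10, 4)
(10, 4)


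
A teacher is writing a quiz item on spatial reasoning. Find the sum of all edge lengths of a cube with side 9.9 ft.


Shape: cube
Side s = 9.9 ft
A cube has 12 edges, all equal.
Formula: total edge length = 12 * s
Total = 12 * 9.9
Total = 118.8
118.8 ft


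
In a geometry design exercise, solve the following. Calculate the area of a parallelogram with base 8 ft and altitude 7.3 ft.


Shape: parallelogram
Base b = 8 ft, Height h = 7.3 ft
Formula: A = b * h
A = 8 * 7.3
A = 58.4
58.4 ft^2


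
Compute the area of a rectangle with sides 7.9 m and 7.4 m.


Shape: rectangle
Length l = 7.9 m, Width w = 7.4 m
Formula: A = l * w
A = 7.9 * 7.4
A = 58.46
58.46 m^2


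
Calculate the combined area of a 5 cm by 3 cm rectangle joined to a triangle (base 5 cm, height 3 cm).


Composite shape: rectangle + triangle
Rectangle area = 5 * 3 = 15
Triangle area = 0.5 * 5 * 3 = 7.5
Total = 15 + 7.5
Total = 22.5
22.5 cm^2


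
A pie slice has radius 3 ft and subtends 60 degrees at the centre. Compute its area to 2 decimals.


Shape: circular sector
Radius r = 3 ft, Angle = 60 degrees
Formula: A = (angle/360) * pi * r^2
r^2 = 9
Fraction of circle = 60/360
A = (60/360) * pi * 9
A = 1.5 * pi
A = 4.71
4.71 ft^2


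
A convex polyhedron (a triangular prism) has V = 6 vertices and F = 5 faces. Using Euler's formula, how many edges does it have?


Polyhedron: triangular prism
Euler's formula for convex polyhedra: V - E + F = 2
Given: V = 6 vertices and F = 5 faces
Solve for E:
E = V + F - 2 = 6 + 5 - 2 = 9
9 edges


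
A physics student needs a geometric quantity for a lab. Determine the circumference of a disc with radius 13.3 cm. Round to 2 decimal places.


Shape: circle
Radius r = 13.3 cm
Formula: C = 2 * pi * r
C = 2 * pi * 13.3
C = 26.6 * pi
C = 83.57
83.57 cm


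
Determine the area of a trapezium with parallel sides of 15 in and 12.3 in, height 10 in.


Shape: trapezoid
Parallel sides a = 15 in, b = 12.3 in; Height h = 10 in
Formula: A = (a + b) * h / 2
a + b = 15 + 12.3 = 27.3
A = 27.3 * 10 / 2
A = 273 / 2
A = 136.5
136.5 in^2


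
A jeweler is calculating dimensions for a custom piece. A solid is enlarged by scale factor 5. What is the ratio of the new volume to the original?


Linear scale factor k = 5
Rule: under a linear scaling by k, volumes scale by k^3.
k^3 = 5 * 5 * 5
k^3 = 25 * 5
k^3 = 125
Volume scales by a factor of 125.
125 (dimensionless)


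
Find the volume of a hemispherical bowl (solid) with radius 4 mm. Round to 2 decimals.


Shape: hemisphere (half of a sphere)
Radius r = 4 mm
Formula: V = (1/2) * (4/3) * pi * r^3 = (2/3) * pi * r^3
r^3 = 64
(2/3) * 64 = 42.666667
V = 42.666667 * pi
V = 134.04
134.04 mm^3


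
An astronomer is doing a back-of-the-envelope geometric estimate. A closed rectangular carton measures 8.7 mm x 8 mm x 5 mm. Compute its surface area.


Shape: rectangular prism
l = 8.7 mm, w = 8 mm, h = 5 mm
Formula: SA = 2(lw + lh + wh)
lw = 69.6, lh = 43.5, wh = 40
lw + lh + wh = 153.1
SA = 2 * 153.1
SA = 306.2
306.2 mm^2


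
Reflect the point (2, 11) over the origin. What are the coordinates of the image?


Transformation: reflection
Original point: (2, 11)
Rule for reflection through the origin: (x, y) -> (-x, -y)
Apply: (2, 11) -> (-2, -11)
(-2, -11)


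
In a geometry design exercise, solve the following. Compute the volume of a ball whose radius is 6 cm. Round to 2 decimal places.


Shape: sphere
Radius r = 6 cm
Formula: V = (4/3) * pi * r^3
r^3 = 216
(4/3) * 216 = 288
V = 288 * pi
V = 904.78
904.78 cm^3


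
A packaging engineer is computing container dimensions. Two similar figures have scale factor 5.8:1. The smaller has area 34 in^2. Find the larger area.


Linear scale factor k = 5.8
Original area = 34 in^2
Rule: under a linear scaling by k, areas scale by k^2.
k^2 = 5.8^2 = 33.64
New area = 34 * 33.64
New area = 1143.76
1143.76 in^2


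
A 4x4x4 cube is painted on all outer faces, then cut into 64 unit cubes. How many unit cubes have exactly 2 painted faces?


Large cube: 4 x 4 x 4, cut into unit cubes.
n = 4, so n - 2 = 2
Cubes with 2 painted faces lie along the edges, excluding corners.
A cube has 12 edges; each contributes (n - 2) = 2 such cubes.
Count = 12 * 2 = 24
24 unit cubes


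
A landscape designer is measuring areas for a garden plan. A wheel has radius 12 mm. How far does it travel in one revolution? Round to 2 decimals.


Shape: circle
Radius r = 12 mm
Formula: C = 2 * pi * r
C = 2 * pi * 12
C = 24 * pi
C = 75.4
75.4 mm


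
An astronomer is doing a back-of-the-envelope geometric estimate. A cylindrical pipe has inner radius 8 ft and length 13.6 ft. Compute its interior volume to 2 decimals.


Shape: cylinder
Radius r = 8 ft, Height h = 13.6 ft
Formula: V = pi * r^2 * h
r^2 = 64
V = pi * 64 * 13.6
V = 870.4 * pi
V = 2734.44
2734.44 ft^3


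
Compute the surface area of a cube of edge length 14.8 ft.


Shape: cube
Side s = 14.8 ft
A cube has 6 square faces.
Formula: SA = 6 * s^2
s^2 = 219.04
SA = 6 * 219.04
SA = 1314.24
1314.24 ft^2


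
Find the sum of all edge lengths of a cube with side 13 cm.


Shape: cube
Side s = 13 cm
A cube has 12 edges, all equal.
Formula: total edge length = 12 * s
Total = 12 * 13
Total = 156
156 cm


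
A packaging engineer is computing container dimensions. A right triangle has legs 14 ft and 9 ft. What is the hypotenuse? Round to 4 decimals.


Shape: right triangle
Legs a = 14 ft, b = 9 ft
Formula: c = sqrt(a^2 + b^2)
a^2 = 196, b^2 = 81
a^2 + b^2 = 277
c = sqrt(277)
c = 16.6433
16.6433 ft


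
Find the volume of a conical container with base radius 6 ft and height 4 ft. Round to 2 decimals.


Shape: cone
Radius r = 6 ft, Height h = 4 ft
Formula: V = (1/3) * pi * r^2 * h
r^2 = 36
pi * r^2 * h = pi * 36 * 4 = 144 * pi
V = 144 * pi / 3
V = 150.8
150.8 ft^3


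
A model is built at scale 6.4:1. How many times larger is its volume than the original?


Linear scale factor k = 6.4
Rule: under a linear scaling by k, volumes scale by k^3.
k^3 = 6.4 * 6.4 * 6.4
k^3 = 40.96 * 6.4
k^3 = 262.144
Volume scales by a factor of 262.144.
262.144 (dimensionless)


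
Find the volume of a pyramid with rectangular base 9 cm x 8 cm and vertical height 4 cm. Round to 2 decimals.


Shape: rectangular pyramid
Base: 9 cm x 8 cm, Height h = 4 cm
Formula: V = (1/3) * base_area * h
base_area = 9 * 8 = 72
base_area * h = 72 * 4 = 288
V = 288 / 3
V = 96
96 cm^3


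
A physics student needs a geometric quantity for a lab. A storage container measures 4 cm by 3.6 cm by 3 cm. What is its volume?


Shape: rectangular prism
l = 4 cm, w = 3.6 cm, h = 3 cm
Formula: V = l * w * h
V = 4 * 3.6 * 3
V = 14.4 * 3
V = 43.2
43.2 cm^3


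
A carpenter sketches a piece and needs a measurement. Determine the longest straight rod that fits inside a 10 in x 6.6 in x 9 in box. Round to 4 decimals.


Shape: rectangular box (space diagonal)
l = 10 in, w = 6.6 in, h = 9 in
Visualize: the diagonal of the base, then a right triangle with that diagonal and the height.
Formula: d = sqrt(l^2 + w^2 + h^2)
l^2 + w^2 + h^2 = 100 + 43.56 + 81 = 224.56
d = sqrt(224.56)
d = 14.9853
14.9853 in


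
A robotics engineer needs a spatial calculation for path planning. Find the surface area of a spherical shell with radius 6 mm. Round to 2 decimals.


Shape: sphere
Radius r = 6 mm
Formula: SA = 4 * pi * r^2
r^2 = 36
SA = 4 * pi * 36
SA = 144 * pi
SA = 452.39
452.39 mm^2


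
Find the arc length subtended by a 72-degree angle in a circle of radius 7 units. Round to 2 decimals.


Shape: circular arc
Radius r = 7 units, Angle = 72 degrees
Formula: L = (angle/360) * 2 * pi * r
2 * pi * r = 14 * pi
L = (72/360) * 14 * pi
L = 2.8 * pi
L = 8.8
8.8 units


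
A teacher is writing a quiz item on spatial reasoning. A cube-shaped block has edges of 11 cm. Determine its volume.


Shape: cube
Side s = 11 cm
Formula: V = s^3
V = 11 * 11 * 11
V = 121 * 11
V = 1331
1331 cm^3


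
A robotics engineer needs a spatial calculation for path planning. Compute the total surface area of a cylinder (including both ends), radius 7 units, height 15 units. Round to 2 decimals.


Shape: closed cylinder
Radius r = 7 units, Height h = 15 units
Formula: SA = 2*pi*r^2 + 2*pi*r*h = 2*pi*r*(r + h)
r + h = 22
2 * r * (r + h) = 2 * 7 * 22 = 308
SA = 308 * pi
SA = 967.61
967.61 units^2


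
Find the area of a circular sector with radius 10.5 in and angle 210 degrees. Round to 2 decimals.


Shape: circular sector
Radius r = 10.5 in, Angle = 210 degrees
Formula: A = (angle/360) * pi * r^2
r^2 = 110.25
Fraction of circle = 210/360
A = (210/360) * pi * 110.25
A = 64.3125 * pi
A = 202.04
202.04 in^2


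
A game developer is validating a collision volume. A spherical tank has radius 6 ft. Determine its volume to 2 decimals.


Shape: sphere
Radius r = 6 ft
Formula: V = (4/3) * pi * r^3
r^3 = 216
(4/3) * 216 = 288
V = 288 * pi
V = 904.78
904.78 ft^3


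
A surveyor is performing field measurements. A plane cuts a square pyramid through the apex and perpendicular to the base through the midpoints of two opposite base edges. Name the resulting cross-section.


Solid: square pyramid
Cutting plane: through the apex and perpendicular to the base through the midpoints of two opposite base edges
Visualize the intersection of the plane with the solid's surface.
The boundary of the cut region is a isosceles triangle.
isosceles triangle


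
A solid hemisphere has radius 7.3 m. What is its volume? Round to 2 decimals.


Shape: hemisphere (half of a sphere)
Radius r = 7.3 m
Formula: V = (1/2) * (4/3) * pi * r^3 = (2/3) * pi * r^3
r^3 = 389.017
(2/3) * 389.017 = 259.344667
V = 259.344667 * pi
V = 814.76
814.76 m^3


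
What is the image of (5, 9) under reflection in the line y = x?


Transformation: reflection
Original point: (5, 9)
Rule for reflection over y = x: (x, y) -> (y, x)
Apply: (5, 9) -> (9, 5)
(9, 5)


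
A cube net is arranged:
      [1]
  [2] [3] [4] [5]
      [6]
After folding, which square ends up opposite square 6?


Net: cross layout. Take square 3 as the base (bottom).
Fold the four squares in the horizontal row up around 3: 2 -> left, 4 -> right, 5 wraps to the top.
Fold 1 and 6 up from 3: 1 -> back, 6 -> front.
Opposite pairs are therefore: (1, 6), (2, 4), (3, 5).
Face 6 is opposite face 1.
face 1


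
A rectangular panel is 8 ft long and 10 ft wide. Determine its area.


Shape: rectangle
Length l = 8 ft, Width w = 10 ft
Formula: A = l * w
A = 8 * 10
A = 80
80 ft^2


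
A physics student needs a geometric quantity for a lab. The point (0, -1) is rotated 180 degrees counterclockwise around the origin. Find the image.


Transformation: rotation about the origin
Original point: (0, -1)
Rule for 180 deg: (x, y) -> (-x, -y)
Apply: (0, -1) -> (0, 1)
(0, 1)


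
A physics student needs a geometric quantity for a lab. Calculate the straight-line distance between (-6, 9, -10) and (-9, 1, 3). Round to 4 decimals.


3D distance between two points
P1 = (-6, 9, -10), P2 = (-9, 1, 3)
Formula: d = sqrt((x2-x1)^2 + (y2-y1)^2 + (z2-z1)^2)
dx = -9 - -6 = -3
dy = 1 - 9 = -8
dz = 3 - -10 = 13
dx^2 + dy^2 + dz^2 = 9 + 64 + 169 = 242
d = sqrt(242)
d = 15.5563
15.5563 units


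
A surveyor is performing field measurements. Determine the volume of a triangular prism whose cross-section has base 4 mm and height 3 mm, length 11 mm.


Shape: triangular prism
Triangle base = 4 mm, triangle height = 3 mm, prism length L = 11 mm
Formula: V = (1/2 * b * h_tri) * L
Cross-section area = 0.5 * 4 * 3 = 6
V = 6 * 11
V = 66
66 mm^3


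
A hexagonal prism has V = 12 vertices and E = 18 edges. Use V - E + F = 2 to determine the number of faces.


Polyhedron: hexagonal prism
Euler's formula for convex polyhedra: V - E + F = 2
Given: V = 12 vertices and E = 18 edges
Solve for F:
F = 2 + E - V = 2 + 18 - 12 = 8
8 faces


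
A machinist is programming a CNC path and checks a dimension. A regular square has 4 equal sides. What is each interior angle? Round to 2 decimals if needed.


Shape: regular square (4 sides)
Formula: interior angle = (n - 2) * 180 / n
(n - 2) = 2
(n - 2) * 180 = 360
angle = 360 / 4
angle = 90
90 degrees


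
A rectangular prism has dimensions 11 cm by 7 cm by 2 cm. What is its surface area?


Shape: rectangular prism
l = 11 cm, w = 7 cm, h = 2 cm
Formula: SA = 2(lw + lh + wh)
lw = 77, lh = 22, wh = 14
lw + lh + wh = 113
SA = 2 * 113
SA = 226
226 cm^2


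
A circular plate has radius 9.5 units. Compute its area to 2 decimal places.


Shape: circle
Radius r = 9.5 units
Formula: A = pi * r^2
r^2 = 9.5^2 = 90.25
A = pi * 90.25
A = 283.53
283.53 units^2


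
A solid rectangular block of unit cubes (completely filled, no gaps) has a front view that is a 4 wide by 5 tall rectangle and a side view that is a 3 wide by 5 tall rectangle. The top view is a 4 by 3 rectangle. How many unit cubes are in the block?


Orthographic views of a solid rectangular block:
Front view 4 x 5 -> length = 4, height = 5
Side view 3 x 5 -> width = 3, height = 5 (consistent)
Top view 4 x 3 -> confirms length = 4, width = 3
The block is 4 x 3 x 5.
Total unit cubes = 4 * 3 * 5 = 60
60 unit cubes


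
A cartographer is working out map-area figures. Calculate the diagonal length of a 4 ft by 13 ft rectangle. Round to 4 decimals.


Shape: rectangle (diagonal via Pythagoras)
Sides: 4 ft and 13 ft
Formula: d = sqrt(l^2 + w^2)
l^2 = 16, w^2 = 169
l^2 + w^2 = 185
d = sqrt(185)
d = 13.6015
13.6015 ft


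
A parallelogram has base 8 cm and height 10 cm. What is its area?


Shape: parallelogram
Base b = 8 cm, Height h = 10 cm
Formula: A = b * h
A = 8 * 10
A = 80
80 cm^2


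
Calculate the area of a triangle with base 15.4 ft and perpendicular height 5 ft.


Shape: triangle
Base b = 15.4 ft, Height h = 5 ft
Formula: A = (1/2) * b * h
A = 0.5 * 15.4 * 5
A = 0.5 * 77
A = 38.5
38.5 ft^2


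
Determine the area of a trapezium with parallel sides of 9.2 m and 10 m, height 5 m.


Shape: trapezoid
Parallel sides a = 9.2 m, b = 10 m; Height h = 5 m
Formula: A = (a + b) * h / 2
a + b = 9.2 + 10 = 19.2
A = 19.2 * 5 / 2
A = 96 / 2
A = 48
48 m^2


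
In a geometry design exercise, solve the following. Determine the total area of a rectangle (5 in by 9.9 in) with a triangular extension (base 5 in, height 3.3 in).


Composite shape: rectangle + triangle
Rectangle area = 5 * 9.9 = 49.5
Triangle area = 0.5 * 5 * 3.3 = 8.25
Total = 49.5 + 8.25
Total = 57.75
57.75 in^2


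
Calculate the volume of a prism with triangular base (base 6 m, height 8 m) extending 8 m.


Shape: triangular prism
Triangle base = 6 m, triangle height = 8 m, prism length L = 8 m
Formula: V = (1/2 * b * h_tri) * L
Cross-section area = 0.5 * 6 * 8 = 24
V = 24 * 8
V = 192
192 m^3


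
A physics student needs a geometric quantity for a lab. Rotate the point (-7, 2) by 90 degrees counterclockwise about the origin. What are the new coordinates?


Transformation: rotation about the origin
Original point: (-7, 2)
Rule for 90 deg counterclockwise: (x, y) -> (-y, x)
Apply: (-7, 2) -> (-2, -7)
(-2, -7)


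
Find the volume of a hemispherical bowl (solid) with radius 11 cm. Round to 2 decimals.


Shape: hemisphere (half of a sphere)
Radius r = 11 cm
Formula: V = (1/2) * (4/3) * pi * r^3 = (2/3) * pi * r^3
r^3 = 1331
(2/3) * 1331 = 887.333333
V = 887.333333 * pi
V = 2787.64
2787.64 cm^3


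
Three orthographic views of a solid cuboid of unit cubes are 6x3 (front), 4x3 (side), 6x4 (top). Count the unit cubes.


Orthographic views of a solid rectangular block:
Front view 6 x 3 -> length = 6, height = 3
Side view 4 x 3 -> width = 4, height = 3 (consistent)
Top view 6 x 4 -> confirms length = 6, width = 4
The block is 6 x 4 x 3.
Total unit cubes = 6 * 4 * 3 = 72
72 unit cubes


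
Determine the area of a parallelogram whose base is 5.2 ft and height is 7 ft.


Shape: parallelogram
Base b = 5.2 ft, Height h = 7 ft
Formula: A = b * h
A = 5.2 * 7
A = 36.4
36.4 ft^2


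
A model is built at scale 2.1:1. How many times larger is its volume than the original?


Linear scale factor k = 2.1
Rule: under a linear scaling by k, volumes scale by k^3.
k^3 = 2.1 * 2.1 * 2.1
k^3 = 4.41 * 2.1
k^3 = 9.261
Volume scales by a factor of 9.261.
9.261 (dimensionless)


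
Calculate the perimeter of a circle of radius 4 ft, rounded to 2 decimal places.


Shape: circle
Radius r = 4 ft
Formula: C = 2 * pi * r
C = 2 * pi * 4
C = 8 * pi
C = 25.13
25.13 ft


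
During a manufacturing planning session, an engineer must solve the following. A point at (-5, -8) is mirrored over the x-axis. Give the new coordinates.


Transformation: reflection
Original point: (-5, -8)
Rule for reflection over the x-axis: (x, y) -> (x, -y)
Apply: (-5, -8) -> (-5, 8)
(-5, 8)


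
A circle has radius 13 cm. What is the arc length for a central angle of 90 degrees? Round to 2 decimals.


Shape: circular arc
Radius r = 13 cm, Angle = 90 degrees
Formula: L = (angle/360) * 2 * pi * r
2 * pi * r = 26 * pi
L = (90/360) * 26 * pi
L = 6.5 * pi
L = 20.42
20.42 cm


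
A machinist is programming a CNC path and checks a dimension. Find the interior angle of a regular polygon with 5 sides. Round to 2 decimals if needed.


Shape: regular pentagon (5 sides)
Formula: interior angle = (n - 2) * 180 / n
(n - 2) = 3
(n - 2) * 180 = 540
angle = 540 / 5
angle = 108
108 degrees


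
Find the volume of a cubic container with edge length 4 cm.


Shape: cube
Side s = 4 cm
Formula: V = s^3
V = 4 * 4 * 4
V = 16 * 4
V = 64
64 cm^3


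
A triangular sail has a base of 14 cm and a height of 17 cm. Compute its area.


Shape: triangle
Base b = 14 cm, Height h = 17 cm
Formula: A = (1/2) * b * h
A = 0.5 * 14 * 17
A = 0.5 * 238
A = 119
119 cm^2


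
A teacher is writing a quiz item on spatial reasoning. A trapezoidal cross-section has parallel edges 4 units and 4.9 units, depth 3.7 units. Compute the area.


Shape: trapezoid
Parallel sides a = 4 units, b = 4.9 units; Height h = 3.7 units
Formula: A = (a + b) * h / 2
a + b = 4 + 4.9 = 8.9
A = 8.9 * 3.7 / 2
A = 32.93 / 2
A = 16.465
16.465 units^2


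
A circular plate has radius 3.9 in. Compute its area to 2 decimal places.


Shape: circle
Radius r = 3.9 in
Formula: A = pi * r^2
r^2 = 3.9^2 = 15.21
A = pi * 15.21
A = 47.78
47.78 in^2


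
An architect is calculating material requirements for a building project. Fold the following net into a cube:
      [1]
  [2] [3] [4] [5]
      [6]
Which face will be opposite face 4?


Net: cross layout. Take square 3 as the base (bottom).
Fold the four squares in the horizontal row up around 3: 2 -> left, 4 -> right, 5 wraps to the top.
Fold 1 and 6 up from 3: 1 -> back, 6 -> front.
Opposite pairs are therefore: (1, 6), (2, 4), (3, 5).
Face 4 is opposite face 2.
face 2


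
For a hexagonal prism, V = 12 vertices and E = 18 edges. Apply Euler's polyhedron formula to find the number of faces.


Polyhedron: hexagonal prism
Euler's formula for convex polyhedra: V - E + F = 2
Given: V = 12 vertices and E = 18 edges
Solve for F:
F = 2 + E - V = 2 + 18 - 12 = 8
8 faces


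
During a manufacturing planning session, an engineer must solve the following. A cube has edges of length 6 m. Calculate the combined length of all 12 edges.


Shape: cube
Side s = 6 m
A cube has 12 edges, all equal.
Formula: total edge length = 12 * s
Total = 12 * 6
Total = 72
72 m


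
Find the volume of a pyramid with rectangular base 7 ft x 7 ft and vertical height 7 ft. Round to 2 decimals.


Shape: rectangular pyramid
Base: 7 ft x 7 ft, Height h = 7 ft
Formula: V = (1/3) * base_area * h
base_area = 7 * 7 = 49
base_area * h = 49 * 7 = 343
V = 343 / 3
V = 114.33
114.33 ft^3


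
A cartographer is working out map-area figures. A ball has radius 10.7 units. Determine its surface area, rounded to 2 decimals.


Shape: sphere
Radius r = 10.7 units
Formula: SA = 4 * pi * r^2
r^2 = 114.49
SA = 4 * pi * 114.49
SA = 457.96 * pi
SA = 1438.72
1438.72 units^2


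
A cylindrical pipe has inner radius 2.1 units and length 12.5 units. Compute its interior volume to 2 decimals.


Shape: cylinder
Radius r = 2.1 units, Height h = 12.5 units
Formula: V = pi * r^2 * h
r^2 = 4.41
V = pi * 4.41 * 12.5
V = 55.125 * pi
V = 173.18
173.18 units^3


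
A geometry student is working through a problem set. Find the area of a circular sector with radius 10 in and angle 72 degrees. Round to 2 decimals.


Shape: circular sector
Radius r = 10 in, Angle = 72 degrees
Formula: A = (angle/360) * pi * r^2
r^2 = 100
Fraction of circle = 72/360
A = (72/360) * pi * 100
A = 20 * pi
A = 62.83
62.83 in^2


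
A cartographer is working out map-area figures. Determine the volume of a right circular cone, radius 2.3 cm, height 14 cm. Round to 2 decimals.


Shape: cone
Radius r = 2.3 cm, Height h = 14 cm
Formula: V = (1/3) * pi * r^2 * h
r^2 = 5.29
pi * r^2 * h = pi * 5.29 * 14 = 74.06 * pi
V = 74.06 * pi / 3
V = 77.56
77.56 cm^3


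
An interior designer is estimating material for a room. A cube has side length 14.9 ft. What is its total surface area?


Shape: cube
Side s = 14.9 ft
A cube has 6 square faces.
Formula: SA = 6 * s^2
s^2 = 222.01
SA = 6 * 222.01
SA = 1332.06
1332.06 ft^2


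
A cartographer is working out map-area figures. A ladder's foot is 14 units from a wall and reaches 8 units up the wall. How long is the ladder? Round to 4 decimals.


Shape: right triangle
Legs a = 14 units, b = 8 units
Formula: c = sqrt(a^2 + b^2)
a^2 = 196, b^2 = 64
a^2 + b^2 = 260
c = sqrt(260)
c = 16.1245
16.1245 units


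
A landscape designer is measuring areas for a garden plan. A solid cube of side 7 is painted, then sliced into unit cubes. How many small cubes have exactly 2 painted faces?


Large cube: 7 x 7 x 7, cut into unit cubes.
n = 7, so n - 2 = 5
Cubes with 2 painted faces lie along the edges, excluding corners.
A cube has 12 edges; each contributes (n - 2) = 5 such cubes.
Count = 12 * 5 = 60
60 unit cubes


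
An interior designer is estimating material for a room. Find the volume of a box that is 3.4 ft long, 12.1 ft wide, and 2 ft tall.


Shape: rectangular prism
l = 3.4 ft, w = 12.1 ft, h = 2 ft
Formula: V = l * w * h
V = 3.4 * 12.1 * 2
V = 41.14 * 2
V = 82.28
82.28 ft^3


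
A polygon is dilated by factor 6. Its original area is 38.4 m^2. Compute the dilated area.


Linear scale factor k = 6
Original area = 38.4 m^2
Rule: under a linear scaling by k, areas scale by k^2.
k^2 = 6^2 = 36
New area = 38.4 * 36
New area = 1382.4
1382.4 m^2


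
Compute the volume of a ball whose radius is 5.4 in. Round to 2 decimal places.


Shape: sphere
Radius r = 5.4 in
Formula: V = (4/3) * pi * r^3
r^3 = 157.464
(4/3) * 157.464 = 209.952
V = 209.952 * pi
V = 659.58
659.58 in^3


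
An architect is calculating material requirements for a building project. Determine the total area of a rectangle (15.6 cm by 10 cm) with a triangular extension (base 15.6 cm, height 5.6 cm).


Composite shape: rectangle + triangle
Rectangle area = 15.6 * 10 = 156
Triangle area = 0.5 * 15.6 * 5.6 = 43.68
Total = 156 + 43.68
Total = 199.68
199.68 cm^2


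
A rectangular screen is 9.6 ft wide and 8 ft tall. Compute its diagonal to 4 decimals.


Shape: rectangle (diagonal via Pythagoras)
Sides: 9.6 ft and 8 ft
Formula: d = sqrt(l^2 + w^2)
l^2 = 92.16, w^2 = 64
l^2 + w^2 = 156.16
d = sqrt(156.16)
d = 12.4964
12.4964 ft


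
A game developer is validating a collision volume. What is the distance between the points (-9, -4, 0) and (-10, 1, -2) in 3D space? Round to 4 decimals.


3D distance between two points
P1 = (-9, -4, 0), P2 = (-10, 1, -2)
Formula: d = sqrt((x2-x1)^2 + (y2-y1)^2 + (z2-z1)^2)
dx = -10 - -9 = -1
dy = 1 - -4 = 5
dz = -2 - 0 = -2
dx^2 + dy^2 + dz^2 = 1 + 25 + 4 = 30
d = sqrt(30)
d = 5.4772
5.4772 units


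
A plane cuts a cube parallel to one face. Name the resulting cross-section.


Solid: cube
Cutting plane: parallel to one face
Visualize the intersection of the plane with the solid's surface.
The boundary of the cut region is a square.
square


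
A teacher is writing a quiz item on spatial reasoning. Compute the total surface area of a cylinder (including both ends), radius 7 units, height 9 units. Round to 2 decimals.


Shape: closed cylinder
Radius r = 7 units, Height h = 9 units
Formula: SA = 2*pi*r^2 + 2*pi*r*h = 2*pi*r*(r + h)
r + h = 16
2 * r * (r + h) = 2 * 7 * 16 = 224
SA = 224 * pi
SA = 703.72
703.72 units^2


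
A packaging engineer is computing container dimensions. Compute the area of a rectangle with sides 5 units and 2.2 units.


Shape: rectangle
Length l = 5 units, Width w = 2.2 units
Formula: A = l * w
A = 5 * 2.2
A = 11
11 units^2


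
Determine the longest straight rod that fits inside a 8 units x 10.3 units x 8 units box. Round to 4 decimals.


Shape: rectangular box (space diagonal)
l = 8 units, w = 10.3 units, h = 8 units
Visualize: the diagonal of the base, then a right triangle with that diagonal and the height.
Formula: d = sqrt(l^2 + w^2 + h^2)
l^2 + w^2 + h^2 = 64 + 106.09 + 64 = 234.09
d = sqrt(234.09)
d = 15.3
15.3 units


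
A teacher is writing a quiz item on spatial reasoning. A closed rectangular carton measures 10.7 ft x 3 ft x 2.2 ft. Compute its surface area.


Shape: rectangular prism
l = 10.7 ft, w = 3 ft, h = 2.2 ft
Formula: SA = 2(lw + lh + wh)
lw = 32.1, lh = 23.54, wh = 6.6
lw + lh + wh = 62.24
SA = 2 * 62.24
SA = 124.48
124.48 ft^2


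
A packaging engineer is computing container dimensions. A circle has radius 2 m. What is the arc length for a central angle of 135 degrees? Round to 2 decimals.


Shape: circular arc
Radius r = 2 m, Angle = 135 degrees
Formula: L = (angle/360) * 2 * pi * r
2 * pi * r = 4 * pi
L = (135/360) * 4 * pi
L = 1.5 * pi
L = 4.71
4.71 m


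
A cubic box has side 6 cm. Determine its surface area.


Shape: cube
Side s = 6 cm
A cube has 6 square faces.
Formula: SA = 6 * s^2
s^2 = 36
SA = 6 * 36
SA = 216
216 cm^2


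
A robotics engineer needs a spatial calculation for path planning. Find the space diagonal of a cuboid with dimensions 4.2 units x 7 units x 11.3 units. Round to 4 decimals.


Shape: rectangular box (space diagonal)
l = 4.2 units, w = 7 units, h = 11.3 units
Visualize: the diagonal of the base, then a right triangle with that diagonal and the height.
Formula: d = sqrt(l^2 + w^2 + h^2)
l^2 + w^2 + h^2 = 17.64 + 49 + 127.69 = 194.33
d = sqrt(194.33)
d = 13.9402
13.9402 units


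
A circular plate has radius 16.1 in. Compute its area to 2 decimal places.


Shape: circle
Radius r = 16.1 in
Formula: A = pi * r^2
r^2 = 16.1^2 = 259.21
A = pi * 259.21
A = 814.33
814.33 in^2


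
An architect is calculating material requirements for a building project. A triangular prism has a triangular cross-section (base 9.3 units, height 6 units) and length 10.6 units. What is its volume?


Shape: triangular prism
Triangle base = 9.3 units, triangle height = 6 units, prism length L = 10.6 units
Formula: V = (1/2 * b * h_tri) * L
Cross-section area = 0.5 * 9.3 * 6 = 27.9
V = 27.9 * 10.6
V = 295.74
295.74 units^3


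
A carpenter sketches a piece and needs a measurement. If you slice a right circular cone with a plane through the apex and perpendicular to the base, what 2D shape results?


Solid: right circular cone
Cutting plane: through the apex and perpendicular to the base
Visualize the intersection of the plane with the solid's surface.
The boundary of the cut region is a isosceles triangle.
isosceles triangle


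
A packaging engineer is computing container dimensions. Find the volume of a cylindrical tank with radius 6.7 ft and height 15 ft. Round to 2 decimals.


Shape: cylinder
Radius r = 6.7 ft, Height h = 15 ft
Formula: V = pi * r^2 * h
r^2 = 44.89
V = pi * 44.89 * 15
V = 673.35 * pi
V = 2115.39
2115.39 ft^3


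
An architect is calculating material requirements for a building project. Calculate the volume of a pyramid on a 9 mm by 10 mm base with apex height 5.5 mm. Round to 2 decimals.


Shape: rectangular pyramid
Base: 9 mm x 10 mm, Height h = 5.5 mm
Formula: V = (1/3) * base_area * h
base_area = 9 * 10 = 90
base_area * h = 90 * 5.5 = 495
V = 495 / 3
V = 165
165 mm^3
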